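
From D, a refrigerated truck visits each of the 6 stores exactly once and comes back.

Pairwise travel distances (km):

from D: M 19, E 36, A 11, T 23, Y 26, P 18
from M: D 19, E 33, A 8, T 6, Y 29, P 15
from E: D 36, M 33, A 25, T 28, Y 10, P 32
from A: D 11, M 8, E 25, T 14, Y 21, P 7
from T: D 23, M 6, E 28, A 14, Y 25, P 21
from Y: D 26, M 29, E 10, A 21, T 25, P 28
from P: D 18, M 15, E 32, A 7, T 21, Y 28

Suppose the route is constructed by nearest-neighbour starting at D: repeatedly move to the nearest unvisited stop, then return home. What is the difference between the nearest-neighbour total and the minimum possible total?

The nearest-neighbour route is 7 km longer than optimal.

D: A=11, P=18, M=19, T=23, Y=26, E=36 ⇒ A
A: P=7, M=8, T=14, Y=21, E=25 ⇒ P
P: M=15, T=21, Y=28, E=32 ⇒ M
M: T=6, Y=29, E=33 ⇒ T
T: Y=25, E=28 ⇒ Y
Y: E=10 ⇒ E
NN route D → A → P → M → T → Y → E → D costs 110.
Optimal: D → A → P → M → T → E → Y → D costs 103 (by enumerating all 360 distinct tours).
Excess = 110 − 103 = 7.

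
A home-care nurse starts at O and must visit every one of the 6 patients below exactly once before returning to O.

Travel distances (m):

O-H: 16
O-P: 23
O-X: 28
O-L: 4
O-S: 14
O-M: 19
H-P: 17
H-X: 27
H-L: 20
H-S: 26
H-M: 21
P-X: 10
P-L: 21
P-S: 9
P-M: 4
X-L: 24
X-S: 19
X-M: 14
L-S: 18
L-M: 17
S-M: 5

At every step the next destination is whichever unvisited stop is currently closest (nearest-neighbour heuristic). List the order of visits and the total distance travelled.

96 m along O → L → M → P → S → X → H → O.

O → [L:4 / S:14 / H:16 / M:19 / P:23 / X:28] → L (4)
L → [M:17 / S:18 / H:20 / P:21 / X:24] → M (17)
M → [P:4 / S:5 / X:14 / H:21] → P (4)
P → [S:9 / X:10 / H:17] → S (9)
S → [X:19 / H:26] → X (19)
X → [H:27] → H (27)
Return H→O: 16.
Total = 4 + 17 + 4 + 9 + 19 + 27 + 16 = 96.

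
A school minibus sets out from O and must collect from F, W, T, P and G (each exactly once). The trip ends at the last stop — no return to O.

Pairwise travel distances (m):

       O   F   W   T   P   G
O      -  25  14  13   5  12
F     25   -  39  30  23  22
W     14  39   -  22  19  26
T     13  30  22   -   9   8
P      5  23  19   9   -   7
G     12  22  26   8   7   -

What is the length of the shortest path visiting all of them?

There are 5! = 120 possible orderings.
O - F - W - T - P - G: 25+39+22+9+7 = 102
O - F - W - T - G - P: 25+39+22+8+7 = 101
O - F - W - P - T - G: 25+39+19+9+8 = 100
O - F - W - P - G - T: 25+39+19+7+8 = 98
O - F - W - G - T - P: 25+39+26+8+9 = 107
O - F - W - G - P - T: 25+39+26+7+9 = 106
O - F - T - W - P - G: 25+30+22+19+7 = 103
O - F - T - W - G - P: 25+30+22+26+7 = 110
O - F - T - P - W - G: 25+30+9+19+26 = 109
O - F - T - P - G - W: 25+30+9+7+26 = 97
O - F - T - G - W - P: 25+30+8+26+19 = 108
O - F - T - G - P - W: 25+30+8+7+19 = 89
O - F - P - W - T - G: 25+23+19+22+8 = 97
O - F - P - W - G - T: 25+23+19+26+8 = 101
… (106 more)
O - W - P - T - G - F: 14+19+9+8+22 = 72  ← best
The minimum is 72.
One shortest path: O → W → P → T → G → F.

72 m — the minimum one-way total.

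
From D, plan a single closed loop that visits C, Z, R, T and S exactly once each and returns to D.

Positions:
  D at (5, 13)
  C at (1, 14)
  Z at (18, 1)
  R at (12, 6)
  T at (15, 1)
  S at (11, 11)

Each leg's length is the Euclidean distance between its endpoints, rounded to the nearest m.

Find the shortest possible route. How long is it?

D - C - Z - R - T - S - D: 4+21+8+6+11+6 = 56
D - C - Z - R - S - T - D: 4+21+8+5+11+16 = 65
D - C - Z - T - R - S - D: 4+21+3+6+5+6 = 45
D - C - Z - T - S - R - D: 4+21+3+11+5+10 = 54
D - C - Z - S - R - T - D: 4+21+12+5+6+16 = 64
D - C - Z - S - T - R - D: 4+21+12+11+6+10 = 64
D - C - R - Z - T - S - D: 4+14+8+3+11+6 = 46
D - C - R - Z - S - T - D: 4+14+8+12+11+16 = 65
D - C - R - T - Z - S - D: 4+14+6+3+12+6 = 45
D - C - R - T - S - Z - D: 4+14+6+11+12+18 = 65
D - C - R - S - Z - T - D: 4+14+5+12+3+16 = 54
D - C - R - S - T - Z - D: 4+14+5+11+3+18 = 55
D - C - T - Z - R - S - D: 4+19+3+8+5+6 = 45
D - C - T - Z - S - R - D: 4+19+3+12+5+10 = 53
… (46 more)
The minimum is 45.
One optimal route: D → C → Z → T → R → S → D (or its reverse).

45 m — the shortest possible round trip.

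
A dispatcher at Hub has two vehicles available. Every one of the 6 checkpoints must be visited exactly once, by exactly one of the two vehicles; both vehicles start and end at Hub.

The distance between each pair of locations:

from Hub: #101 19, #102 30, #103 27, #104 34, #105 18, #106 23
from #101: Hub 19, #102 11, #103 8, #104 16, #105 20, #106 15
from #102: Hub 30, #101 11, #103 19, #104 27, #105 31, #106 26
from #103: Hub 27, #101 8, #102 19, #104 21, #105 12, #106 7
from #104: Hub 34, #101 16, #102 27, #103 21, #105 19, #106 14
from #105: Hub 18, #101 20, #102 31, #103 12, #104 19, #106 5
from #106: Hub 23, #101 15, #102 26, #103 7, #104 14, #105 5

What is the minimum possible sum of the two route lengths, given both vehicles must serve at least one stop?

Minimum combined distance: 140.

Check every non-empty split of the stops between the two vehicles; for each half take its own optimal tour:
  {#101} + {#102, #103, #104, #105, #106}: 38 + 107 = 145
  {#102} + {#101, #103, #104, #105, #106}: 60 + 85 = 145
  {#101, #102} + {#103, #104, #105, #106}: 60 + 85 = 145
  {#103} + {#101, #102, #104, #105, #106}: 54 + 94 = 148
  {#101, #103} + {#102, #104, #105, #106}: 54 + 94 = 148
  {#102, #103} + {#101, #104, #105, #106}: 76 + 72 = 148
  … (31 splits in total)
  {#105} + {#101, #102, #103, #104, #106}: 36 + 104 = 140  ← best
Best: vehicle 1 Hub → #105 → Hub = 36; vehicle 2 Hub → #101 → #102 → #103 → #106 → #104 → Hub = 104; combined 140.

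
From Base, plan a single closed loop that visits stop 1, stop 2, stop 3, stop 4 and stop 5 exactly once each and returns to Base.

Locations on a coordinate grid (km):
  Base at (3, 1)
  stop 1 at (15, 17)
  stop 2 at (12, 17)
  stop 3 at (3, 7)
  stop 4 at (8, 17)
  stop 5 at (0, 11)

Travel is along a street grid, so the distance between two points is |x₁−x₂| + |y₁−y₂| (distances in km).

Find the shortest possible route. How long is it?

There are 60 distinct closed tours to check (reversals are equivalent).
Base→stop 1→stop 2→stop 3→stop 4→stop 5→Base: 28+3+19+15+14+13 = 92
Base→stop 1→stop 2→stop 3→stop 5→stop 4→Base: 28+3+19+7+14+21 = 92
Base→stop 1→stop 2→stop 4→stop 3→stop 5→Base: 28+3+4+15+7+13 = 70
Base→stop 1→stop 2→stop 4→stop 5→stop 3→Base: 28+3+4+14+7+6 = 62
Base→stop 1→stop 2→stop 5→stop 3→stop 4→Base: 28+3+18+7+15+21 = 92
Base→stop 1→stop 2→stop 5→stop 4→stop 3→Base: 28+3+18+14+15+6 = 84
Base→stop 1→stop 3→stop 2→stop 4→stop 5→Base: 28+22+19+4+14+13 = 100
Base→stop 1→stop 3→stop 2→stop 5→stop 4→Base: 28+22+19+18+14+21 = 122
Base→stop 1→stop 3→stop 4→stop 2→stop 5→Base: 28+22+15+4+18+13 = 100
Base→stop 1→stop 3→stop 4→stop 5→stop 2→Base: 28+22+15+14+18+25 = 122
Base→stop 1→stop 3→stop 5→stop 2→stop 4→Base: 28+22+7+18+4+21 = 100
Base→stop 1→stop 3→stop 5→stop 4→stop 2→Base: 28+22+7+14+4+25 = 100
Base→stop 1→stop 4→stop 2→stop 3→stop 5→Base: 28+7+4+19+7+13 = 78
Base→stop 1→stop 4→stop 2→stop 5→stop 3→Base: 28+7+4+18+7+6 = 70
… (46 more)
The minimum is 62.
One optimal route: Base → stop 1 → stop 2 → stop 4 → stop 5 → stop 3 → Base (or its reverse).

62 km — the shortest possible round trip.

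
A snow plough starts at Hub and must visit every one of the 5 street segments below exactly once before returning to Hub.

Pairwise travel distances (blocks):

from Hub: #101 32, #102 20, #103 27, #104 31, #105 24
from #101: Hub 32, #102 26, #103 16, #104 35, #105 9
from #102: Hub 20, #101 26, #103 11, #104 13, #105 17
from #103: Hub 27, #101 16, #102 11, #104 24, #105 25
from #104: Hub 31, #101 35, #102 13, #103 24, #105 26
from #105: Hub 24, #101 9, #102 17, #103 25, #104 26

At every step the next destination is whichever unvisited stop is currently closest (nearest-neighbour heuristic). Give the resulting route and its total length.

Hub → [#102:20 / #105:24 / #103:27 / #104:31 / #101:32] → #102 (20)
#102 → [#103:11 / #104:13 / #105:17 / #101:26] → #103 (11)
#103 → [#101:16 / #104:24 / #105:25] → #101 (16)
#101 → [#105:9 / #104:35] → #105 (9)
#105 → [#104:26] → #104 (26)
Return #104→Hub: 31.
Total = 20 + 11 + 16 + 9 + 26 + 31 = 113.

Nearest-neighbour total = 113 blocks; route Hub → #102 → #103 → #101 → #105 → #104 → Hub.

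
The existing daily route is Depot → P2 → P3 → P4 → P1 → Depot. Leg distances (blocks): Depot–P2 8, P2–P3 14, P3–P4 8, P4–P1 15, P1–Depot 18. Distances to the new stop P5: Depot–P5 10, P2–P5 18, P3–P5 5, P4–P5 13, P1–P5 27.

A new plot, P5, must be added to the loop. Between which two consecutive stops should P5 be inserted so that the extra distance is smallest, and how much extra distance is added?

Adding 9 blocks by placing P5 on the P2–P3 leg.

Insertion cost between consecutive stops i–j is d(i,P5) + d(P5,j) − d(i,j):
  between Depot and P2: 10 + 18 − 8 = 20
  between P2 and P3: 18 + 5 − 14 = 9
  between P3 and P4: 5 + 13 − 8 = 10
  between P4 and P1: 13 + 27 − 15 = 25
  between P1 and Depot: 27 + 10 − 18 = 19
Cheapest insertion is between P2 and P3, adding 9.
New total = 63 + 9 = 72.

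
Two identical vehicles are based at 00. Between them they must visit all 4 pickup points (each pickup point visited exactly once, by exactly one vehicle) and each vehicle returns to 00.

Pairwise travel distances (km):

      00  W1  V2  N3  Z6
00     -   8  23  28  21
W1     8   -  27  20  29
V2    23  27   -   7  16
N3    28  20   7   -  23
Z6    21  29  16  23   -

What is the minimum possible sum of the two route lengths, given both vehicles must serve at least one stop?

Check every non-empty split of the stops between the two vehicles; for each half take its own optimal tour:
  {W1} + {V2, N3, Z6}: 16 + 72 = 88
  {V2} + {W1, N3, Z6}: 46 + 72 = 118
  {W1, V2} + {N3, Z6}: 58 + 72 = 130
  {N3} + {W1, V2, Z6}: 56 + 72 = 128
  {W1, N3} + {V2, Z6}: 56 + 60 = 116
  {V2, N3} + {W1, Z6}: 58 + 58 = 116
  … (7 splits in total)
Best: vehicle 1 00 → W1 → 00 = 16; vehicle 2 00 → N3 → V2 → Z6 → 00 = 72; combined 88.

88 km — the smallest possible combined total.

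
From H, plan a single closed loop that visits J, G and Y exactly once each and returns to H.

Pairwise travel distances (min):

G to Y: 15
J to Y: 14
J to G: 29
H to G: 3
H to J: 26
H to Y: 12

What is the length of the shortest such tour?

Shortest round trip = 58 min.

There are 3 distinct closed tours to check (reversals are equivalent).
H→J→G→Y→H: 26+29+15+12 = 82
H→J→Y→G→H: 26+14+15+3 = 58
H→G→J→Y→H: 3+29+14+12 = 58
The minimum is 58.
One optimal route: H → J → Y → G → H (or its reverse).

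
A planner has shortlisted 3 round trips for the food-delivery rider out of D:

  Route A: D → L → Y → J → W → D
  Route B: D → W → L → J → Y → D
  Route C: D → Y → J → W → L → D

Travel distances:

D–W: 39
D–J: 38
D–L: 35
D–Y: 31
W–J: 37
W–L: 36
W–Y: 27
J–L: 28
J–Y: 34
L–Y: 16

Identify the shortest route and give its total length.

Route A: 35 + 16 + 34 + 37 + 39 = 161
Route B: 39 + 36 + 28 + 34 + 31 = 168
Route C: 31 + 34 + 37 + 36 + 35 = 173

Shortest is Route A, total 161.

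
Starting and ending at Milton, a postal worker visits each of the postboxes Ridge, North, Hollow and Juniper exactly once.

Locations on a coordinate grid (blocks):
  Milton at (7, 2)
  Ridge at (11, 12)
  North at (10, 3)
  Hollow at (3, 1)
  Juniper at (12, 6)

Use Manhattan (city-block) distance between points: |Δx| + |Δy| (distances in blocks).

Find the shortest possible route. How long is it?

40 blocks — the shortest possible round trip.

There are 12 distinct closed tours to check (reversals are equivalent).
Milton - Ridge - North - Hollow - Juniper - Milton: 14+10+9+14+9 = 56
Milton - Ridge - North - Juniper - Hollow - Milton: 14+10+5+14+5 = 48
Milton - Ridge - Hollow - North - Juniper - Milton: 14+19+9+5+9 = 56
Milton - Ridge - Hollow - Juniper - North - Milton: 14+19+14+5+4 = 56
Milton - Ridge - Juniper - North - Hollow - Milton: 14+7+5+9+5 = 40
Milton - Ridge - Juniper - Hollow - North - Milton: 14+7+14+9+4 = 48
Milton - North - Ridge - Hollow - Juniper - Milton: 4+10+19+14+9 = 56
Milton - North - Ridge - Juniper - Hollow - Milton: 4+10+7+14+5 = 40
Milton - North - Hollow - Ridge - Juniper - Milton: 4+9+19+7+9 = 48
Milton - North - Juniper - Ridge - Hollow - Milton: 4+5+7+19+5 = 40
Milton - Hollow - Ridge - North - Juniper - Milton: 5+19+10+5+9 = 48
Milton - Hollow - North - Ridge - Juniper - Milton: 5+9+10+7+9 = 40
The minimum is 40.
One optimal route: Milton → Ridge → Juniper → North → Hollow → Milton (or its reverse).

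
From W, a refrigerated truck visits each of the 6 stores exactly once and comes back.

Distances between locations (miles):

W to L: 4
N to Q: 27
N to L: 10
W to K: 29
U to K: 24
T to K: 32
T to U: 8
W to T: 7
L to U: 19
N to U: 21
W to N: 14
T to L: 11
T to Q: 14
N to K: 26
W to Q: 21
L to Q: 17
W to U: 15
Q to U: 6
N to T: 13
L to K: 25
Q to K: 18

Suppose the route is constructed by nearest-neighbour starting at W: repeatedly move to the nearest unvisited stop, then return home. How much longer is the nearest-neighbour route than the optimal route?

9 miles longer than the optimal tour.

W: L=4, T=7, N=14, U=15, Q=21, K=29 ⇒ L
L: N=10, T=11, Q=17, U=19, K=25 ⇒ N
N: T=13, U=21, K=26, Q=27 ⇒ T
T: U=8, Q=14, K=32 ⇒ U
U: Q=6, K=24 ⇒ Q
Q: K=18 ⇒ K
NN route W → L → N → T → U → Q → K → W costs 88.
Optimal: W → T → U → Q → K → N → L → W costs 79 (by enumerating all 360 distinct tours).
Excess = 88 − 79 = 9.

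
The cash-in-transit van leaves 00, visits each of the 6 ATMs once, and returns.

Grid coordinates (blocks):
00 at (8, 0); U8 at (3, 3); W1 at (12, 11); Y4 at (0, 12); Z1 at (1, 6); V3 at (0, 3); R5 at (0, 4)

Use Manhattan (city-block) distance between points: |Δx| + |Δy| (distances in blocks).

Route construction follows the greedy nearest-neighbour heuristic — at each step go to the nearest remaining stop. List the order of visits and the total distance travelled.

From 00: distances to unvisited — U8=8, V3=11, R5=12, Z1=13, W1=15, Y4=20. Nearest is U8 (8).
From U8: distances to unvisited — V3=3, R5=4, Z1=5, Y4=12, W1=17. Nearest is V3 (3).
From V3: distances to unvisited — R5=1, Z1=4, Y4=9, W1=20. Nearest is R5 (1).
From R5: distances to unvisited — Z1=3, Y4=8, W1=19. Nearest is Z1 (3).
From Z1: distances to unvisited — Y4=7, W1=16. Nearest is Y4 (7).
From Y4: distances to unvisited — W1=13. Nearest is W1 (13).
Return W1→00: 15.
Total = 8 + 3 + 1 + 3 + 7 + 13 + 15 = 50.

Nearest-neighbour total = 50 blocks; route 00 → U8 → V3 → R5 → Z1 → Y4 → W1 → 00.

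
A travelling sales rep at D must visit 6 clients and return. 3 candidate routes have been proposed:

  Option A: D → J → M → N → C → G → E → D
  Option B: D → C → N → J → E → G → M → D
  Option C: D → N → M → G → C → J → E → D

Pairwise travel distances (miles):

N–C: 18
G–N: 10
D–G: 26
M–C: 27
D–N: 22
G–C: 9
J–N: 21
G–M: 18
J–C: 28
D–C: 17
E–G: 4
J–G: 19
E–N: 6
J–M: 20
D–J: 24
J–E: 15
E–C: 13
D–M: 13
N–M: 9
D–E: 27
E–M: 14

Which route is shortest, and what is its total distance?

Option A: 24 + 20 + 9 + 18 + 9 + 4 + 27 = 111
Option B: 17 + 18 + 21 + 15 + 4 + 18 + 13 = 106
Option C: 22 + 9 + 18 + 9 + 28 + 15 + 27 = 128

Shortest is Option B, total 106 miles.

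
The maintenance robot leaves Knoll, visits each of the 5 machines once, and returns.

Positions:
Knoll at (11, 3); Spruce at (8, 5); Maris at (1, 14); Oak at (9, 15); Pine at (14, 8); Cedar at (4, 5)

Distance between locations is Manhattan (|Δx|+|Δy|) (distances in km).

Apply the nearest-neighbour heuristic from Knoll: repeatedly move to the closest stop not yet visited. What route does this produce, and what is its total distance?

From Knoll: distances to unvisited — Spruce=5, Pine=8, Cedar=9, Oak=14, Maris=21. Nearest is Spruce (5).
From Spruce: distances to unvisited — Cedar=4, Pine=9, Oak=11, Maris=16. Nearest is Cedar (4).
From Cedar: distances to unvisited — Maris=12, Pine=13, Oak=15. Nearest is Maris (12).
From Maris: distances to unvisited — Oak=9, Pine=19. Nearest is Oak (9).
From Oak: distances to unvisited — Pine=12. Nearest is Pine (12).
Return Pine→Knoll: 8.
Total = 5 + 4 + 12 + 9 + 12 + 8 = 50.

Total distance 50 km via the nearest-neighbour route Knoll → Spruce → Cedar → Maris → Oak → Pine → Knoll.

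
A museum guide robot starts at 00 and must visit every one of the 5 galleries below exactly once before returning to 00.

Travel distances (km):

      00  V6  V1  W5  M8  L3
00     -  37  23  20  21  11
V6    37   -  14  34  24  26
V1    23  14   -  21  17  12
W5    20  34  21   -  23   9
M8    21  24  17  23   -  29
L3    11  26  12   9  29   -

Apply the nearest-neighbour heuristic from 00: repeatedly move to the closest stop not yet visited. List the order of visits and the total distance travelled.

Nearest-neighbour total = 100 km; route 00 → L3 → W5 → V1 → V6 → M8 → 00.

From 00: distances to unvisited — L3=11, W5=20, M8=21, V1=23, V6=37. Nearest is L3 (11).
From L3: distances to unvisited — W5=9, V1=12, V6=26, M8=29. Nearest is W5 (9).
From W5: distances to unvisited — V1=21, M8=23, V6=34. Nearest is V1 (21).
From V1: distances to unvisited — V6=14, M8=17. Nearest is V6 (14).
From V6: distances to unvisited — M8=24. Nearest is M8 (24).
Return M8→00: 21.
Total = 11 + 9 + 21 + 14 + 24 + 21 = 100.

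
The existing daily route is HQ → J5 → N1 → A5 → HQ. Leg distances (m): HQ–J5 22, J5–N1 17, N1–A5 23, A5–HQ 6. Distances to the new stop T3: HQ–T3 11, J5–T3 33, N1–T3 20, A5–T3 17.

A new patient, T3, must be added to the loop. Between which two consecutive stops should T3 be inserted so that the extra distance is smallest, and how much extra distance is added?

+14 m — insert T3 between N1 and A5.

Insertion cost between consecutive stops i–j is d(i,T3) + d(T3,j) − d(i,j):
  between HQ and J5: 11 + 33 − 22 = 22
  between J5 and N1: 33 + 20 − 17 = 36
  between N1 and A5: 20 + 17 − 23 = 14
  between A5 and HQ: 17 + 11 − 6 = 22
Cheapest insertion is between N1 and A5, adding 14.
New total = 68 + 14 = 82.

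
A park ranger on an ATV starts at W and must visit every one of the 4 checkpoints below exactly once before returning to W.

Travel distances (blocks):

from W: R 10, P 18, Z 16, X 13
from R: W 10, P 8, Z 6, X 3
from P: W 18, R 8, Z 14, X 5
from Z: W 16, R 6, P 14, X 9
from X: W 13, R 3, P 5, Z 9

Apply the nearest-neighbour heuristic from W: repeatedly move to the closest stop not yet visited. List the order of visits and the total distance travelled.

48 blocks along W → R → X → P → Z → W.

At W the remaining stops are R 10, X 13, Z 16, P 18; go to R.
At R the remaining stops are X 3, Z 6, P 8; go to X.
At X the remaining stops are P 5, Z 9; go to P.
At P the remaining stops are Z 14; go to Z.
Return Z→W: 16.
Total = 10 + 3 + 5 + 14 + 16 = 48.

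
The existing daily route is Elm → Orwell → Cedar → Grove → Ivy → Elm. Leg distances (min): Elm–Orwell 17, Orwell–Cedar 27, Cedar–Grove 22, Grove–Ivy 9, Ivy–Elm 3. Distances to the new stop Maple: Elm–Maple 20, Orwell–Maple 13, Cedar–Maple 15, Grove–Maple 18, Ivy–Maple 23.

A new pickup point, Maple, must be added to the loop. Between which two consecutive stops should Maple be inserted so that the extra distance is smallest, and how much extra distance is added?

+1 min — insert Maple between Orwell and Cedar.

Insertion cost between consecutive stops i–j is d(i,Maple) + d(Maple,j) − d(i,j):
  between Elm and Orwell: 20 + 13 − 17 = 16
  between Orwell and Cedar: 13 + 15 − 27 = 1
  between Cedar and Grove: 15 + 18 − 22 = 11
  between Grove and Ivy: 18 + 23 − 9 = 32
  between Ivy and Elm: 23 + 20 − 3 = 40
Cheapest insertion is between Orwell and Cedar, adding 1.
New total = 78 + 1 = 79.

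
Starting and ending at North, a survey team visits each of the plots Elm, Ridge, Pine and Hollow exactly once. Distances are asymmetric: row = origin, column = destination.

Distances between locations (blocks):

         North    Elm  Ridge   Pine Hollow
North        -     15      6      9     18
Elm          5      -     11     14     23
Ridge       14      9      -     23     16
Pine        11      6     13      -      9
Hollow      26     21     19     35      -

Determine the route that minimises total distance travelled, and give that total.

Shortest round trip = 51 blocks.

North-Elm-Ridge-Pine-Hollow-North: 15+11+23+9+26 = 84
North-Elm-Ridge-Hollow-Pine-North: 15+11+16+35+11 = 88
North-Elm-Pine-Ridge-Hollow-North: 15+14+13+16+26 = 84
North-Elm-Pine-Hollow-Ridge-North: 15+14+9+19+14 = 71
North-Elm-Hollow-Ridge-Pine-North: 15+23+19+23+11 = 91
North-Elm-Hollow-Pine-Ridge-North: 15+23+35+13+14 = 100
North-Ridge-Elm-Pine-Hollow-North: 6+9+14+9+26 = 64
North-Ridge-Elm-Hollow-Pine-North: 6+9+23+35+11 = 84
North-Ridge-Pine-Elm-Hollow-North: 6+23+6+23+26 = 84
North-Ridge-Pine-Hollow-Elm-North: 6+23+9+21+5 = 64
North-Ridge-Hollow-Elm-Pine-North: 6+16+21+14+11 = 68
North-Ridge-Hollow-Pine-Elm-North: 6+16+35+6+5 = 68
North-Pine-Elm-Ridge-Hollow-North: 9+6+11+16+26 = 68
North-Pine-Elm-Hollow-Ridge-North: 9+6+23+19+14 = 71
… (10 more)
North-Pine-Hollow-Ridge-Elm-North: 9+9+19+9+5 = 51  ← best
The minimum is 51.
One optimal route: North → Pine → Hollow → Ridge → Elm → North.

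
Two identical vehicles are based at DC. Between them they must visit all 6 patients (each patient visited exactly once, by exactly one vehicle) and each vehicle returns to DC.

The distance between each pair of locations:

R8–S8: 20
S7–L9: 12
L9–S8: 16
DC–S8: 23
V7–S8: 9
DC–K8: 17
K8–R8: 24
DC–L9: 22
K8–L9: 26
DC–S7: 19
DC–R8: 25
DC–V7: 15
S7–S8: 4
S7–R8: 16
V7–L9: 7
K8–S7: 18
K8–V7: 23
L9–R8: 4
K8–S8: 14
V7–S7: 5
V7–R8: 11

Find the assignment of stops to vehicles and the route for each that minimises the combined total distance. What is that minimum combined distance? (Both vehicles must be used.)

102 — the smallest possible combined total.

Check every non-empty split of the stops between the two vehicles; for each half take its own optimal tour:
  {K8} + {V7, S7, L9, R8, S8}: 34 + 68 = 102
  {V7} + {K8, S7, L9, R8, S8}: 30 + 76 = 106
  {K8, V7} + {S7, L9, R8, S8}: 55 + 68 = 123
  {S7} + {K8, V7, L9, R8, S8}: 38 + 76 = 114
  {K8, S7} + {V7, L9, R8, S8}: 54 + 68 = 122
  {V7, S7} + {K8, L9, R8, S8}: 39 + 76 = 115
  … (31 splits in total)
Best: vehicle 1 DC → K8 → DC = 34; vehicle 2 DC → S7 → S8 → V7 → L9 → R8 → DC = 68; combined 102.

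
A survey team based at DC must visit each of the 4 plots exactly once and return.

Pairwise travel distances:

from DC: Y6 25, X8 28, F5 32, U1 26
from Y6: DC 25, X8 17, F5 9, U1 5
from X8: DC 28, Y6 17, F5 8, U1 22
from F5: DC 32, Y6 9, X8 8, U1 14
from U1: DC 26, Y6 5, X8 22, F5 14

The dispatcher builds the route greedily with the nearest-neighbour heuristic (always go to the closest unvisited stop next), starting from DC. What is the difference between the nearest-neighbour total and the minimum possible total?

Excess over optimum: 4.

DC: Y6=25, U1=26, X8=28, F5=32 ⇒ Y6
Y6: U1=5, F5=9, X8=17 ⇒ U1
U1: F5=14, X8=22 ⇒ F5
F5: X8=8 ⇒ X8
NN route DC → Y6 → U1 → F5 → X8 → DC costs 80.
Optimal: DC → X8 → F5 → Y6 → U1 → DC costs 76 (by enumerating all 12 distinct tours).
Excess = 80 − 76 = 4.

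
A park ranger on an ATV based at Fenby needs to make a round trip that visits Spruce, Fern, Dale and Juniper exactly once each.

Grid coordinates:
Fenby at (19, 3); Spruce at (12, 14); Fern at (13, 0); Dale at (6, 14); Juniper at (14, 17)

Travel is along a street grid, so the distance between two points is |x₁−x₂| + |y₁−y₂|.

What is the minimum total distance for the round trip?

Shortest round trip = 60.

There are 12 distinct closed tours to check (reversals are equivalent).
Fenby→Spruce→Fern→Dale→Juniper→Fenby: 18+15+21+11+19 = 84
Fenby→Spruce→Fern→Juniper→Dale→Fenby: 18+15+18+11+24 = 86
Fenby→Spruce→Dale→Fern→Juniper→Fenby: 18+6+21+18+19 = 82
Fenby→Spruce→Dale→Juniper→Fern→Fenby: 18+6+11+18+9 = 62
Fenby→Spruce→Juniper→Fern→Dale→Fenby: 18+5+18+21+24 = 86
Fenby→Spruce→Juniper→Dale→Fern→Fenby: 18+5+11+21+9 = 64
Fenby→Fern→Spruce→Dale→Juniper→Fenby: 9+15+6+11+19 = 60
Fenby→Fern→Spruce→Juniper→Dale→Fenby: 9+15+5+11+24 = 64
Fenby→Fern→Dale→Spruce→Juniper→Fenby: 9+21+6+5+19 = 60
Fenby→Fern→Juniper→Spruce→Dale→Fenby: 9+18+5+6+24 = 62
Fenby→Dale→Spruce→Fern→Juniper→Fenby: 24+6+15+18+19 = 82
Fenby→Dale→Fern→Spruce→Juniper→Fenby: 24+21+15+5+19 = 84
The minimum is 60.
One optimal route: Fenby → Fern → Spruce → Dale → Juniper → Fenby (or its reverse).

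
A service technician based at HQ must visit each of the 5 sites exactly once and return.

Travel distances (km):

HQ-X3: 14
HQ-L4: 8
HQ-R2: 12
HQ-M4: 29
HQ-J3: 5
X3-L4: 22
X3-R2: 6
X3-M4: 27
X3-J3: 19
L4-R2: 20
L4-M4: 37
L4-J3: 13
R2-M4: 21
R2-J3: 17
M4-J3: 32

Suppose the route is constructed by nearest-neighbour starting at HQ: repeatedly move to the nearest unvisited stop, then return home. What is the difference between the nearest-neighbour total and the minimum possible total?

From HQ: J3=5, L4=8, R2=12, X3=14, M4=29 → choose J3 (5).
From J3: L4=13, R2=17, X3=19, M4=32 → choose L4 (13).
From L4: R2=20, X3=22, M4=37 → choose R2 (20).
From R2: X3=6, M4=21 → choose X3 (6).
From X3: M4=27 → choose M4 (27).
NN route HQ → J3 → L4 → R2 → X3 → M4 → HQ costs 100.
Optimal: HQ → X3 → R2 → M4 → J3 → L4 → HQ costs 94 (by enumerating all 60 distinct tours).
Excess = 100 − 94 = 6.

6 km longer than the optimal tour.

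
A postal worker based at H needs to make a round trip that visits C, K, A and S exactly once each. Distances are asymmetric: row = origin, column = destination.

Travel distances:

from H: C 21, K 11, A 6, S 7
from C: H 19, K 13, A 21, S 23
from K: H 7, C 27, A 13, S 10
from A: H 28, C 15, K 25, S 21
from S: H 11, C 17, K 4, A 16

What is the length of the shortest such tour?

H - C - K - A - S - H: 21+13+13+21+11 = 79
H - C - K - S - A - H: 21+13+10+16+28 = 88
H - C - A - K - S - H: 21+21+25+10+11 = 88
H - C - A - S - K - H: 21+21+21+4+7 = 74
H - C - S - K - A - H: 21+23+4+13+28 = 89
H - C - S - A - K - H: 21+23+16+25+7 = 92
H - K - C - A - S - H: 11+27+21+21+11 = 91
H - K - C - S - A - H: 11+27+23+16+28 = 105
H - K - A - C - S - H: 11+13+15+23+11 = 73
H - K - A - S - C - H: 11+13+21+17+19 = 81
H - K - S - C - A - H: 11+10+17+21+28 = 87
H - K - S - A - C - H: 11+10+16+15+19 = 71
H - A - C - K - S - H: 6+15+13+10+11 = 55
H - A - C - S - K - H: 6+15+23+4+7 = 55
… (10 more)
The minimum is 55.
One optimal route: H → A → C → K → S → H.

Minimum total distance: 55.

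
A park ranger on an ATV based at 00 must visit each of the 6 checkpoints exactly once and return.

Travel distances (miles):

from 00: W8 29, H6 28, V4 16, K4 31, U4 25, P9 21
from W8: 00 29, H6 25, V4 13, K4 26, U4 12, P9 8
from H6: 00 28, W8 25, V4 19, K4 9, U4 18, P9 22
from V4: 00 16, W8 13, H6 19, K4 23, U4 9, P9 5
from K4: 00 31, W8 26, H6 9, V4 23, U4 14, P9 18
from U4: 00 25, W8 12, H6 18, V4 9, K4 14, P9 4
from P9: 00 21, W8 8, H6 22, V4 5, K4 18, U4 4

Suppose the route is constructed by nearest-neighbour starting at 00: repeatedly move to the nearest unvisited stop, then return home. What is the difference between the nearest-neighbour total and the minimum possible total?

Excess over optimum: 10 miles.

00: V4=16, P9=21, U4=25, H6=28, W8=29, K4=31 ⇒ V4
V4: P9=5, U4=9, W8=13, H6=19, K4=23 ⇒ P9
P9: U4=4, W8=8, K4=18, H6=22 ⇒ U4
U4: W8=12, K4=14, H6=18 ⇒ W8
W8: H6=25, K4=26 ⇒ H6
H6: K4=9 ⇒ K4
NN route 00 → V4 → P9 → U4 → W8 → H6 → K4 → 00 costs 102.
Optimal: 00 → H6 → K4 → U4 → W8 → P9 → V4 → 00 costs 92 (by enumerating all 360 distinct tours).
Excess = 102 − 92 = 10.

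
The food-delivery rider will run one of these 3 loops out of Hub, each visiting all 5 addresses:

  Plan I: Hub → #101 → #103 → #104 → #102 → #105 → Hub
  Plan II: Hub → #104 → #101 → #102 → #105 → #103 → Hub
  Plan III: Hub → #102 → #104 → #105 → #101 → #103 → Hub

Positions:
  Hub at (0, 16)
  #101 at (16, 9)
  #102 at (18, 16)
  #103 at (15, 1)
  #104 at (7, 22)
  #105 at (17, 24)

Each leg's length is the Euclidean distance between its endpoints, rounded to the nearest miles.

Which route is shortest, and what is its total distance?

Shortest is Plan II, total 84 miles.

Plan I: 17 + 8 + 22 + 13 + 8 + 19 = 87
Plan II: 9 + 16 + 7 + 8 + 23 + 21 = 84
Plan III: 18 + 13 + 10 + 15 + 8 + 21 = 85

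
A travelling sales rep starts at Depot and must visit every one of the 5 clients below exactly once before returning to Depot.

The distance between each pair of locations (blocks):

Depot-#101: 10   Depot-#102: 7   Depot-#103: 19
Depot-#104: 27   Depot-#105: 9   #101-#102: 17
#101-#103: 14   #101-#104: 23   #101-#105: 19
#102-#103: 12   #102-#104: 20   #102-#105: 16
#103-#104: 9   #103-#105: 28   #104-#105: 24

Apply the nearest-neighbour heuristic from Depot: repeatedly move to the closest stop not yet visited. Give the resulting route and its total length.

At Depot the remaining stops are #102 7, #105 9, #101 10, #103 19, #104 27; go to #102.
At #102 the remaining stops are #103 12, #105 16, #101 17, #104 20; go to #103.
At #103 the remaining stops are #104 9, #101 14, #105 28; go to #104.
At #104 the remaining stops are #101 23, #105 24; go to #101.
At #101 the remaining stops are #105 19; go to #105.
Return #105→Depot: 9.
Total = 7 + 12 + 9 + 23 + 19 + 9 = 79.

Total distance 79 blocks via the nearest-neighbour route Depot → #102 → #103 → #104 → #101 → #105 → Depot.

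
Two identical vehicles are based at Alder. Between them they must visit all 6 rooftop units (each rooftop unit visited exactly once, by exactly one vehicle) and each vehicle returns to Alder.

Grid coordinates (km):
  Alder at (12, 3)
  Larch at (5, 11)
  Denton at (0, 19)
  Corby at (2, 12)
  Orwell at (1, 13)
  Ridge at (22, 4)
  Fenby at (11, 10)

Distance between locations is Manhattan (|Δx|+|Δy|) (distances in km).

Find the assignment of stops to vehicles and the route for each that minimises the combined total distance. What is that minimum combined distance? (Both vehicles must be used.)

Minimum combined distance: 78 km.

Try each way of splitting the stops between the two vehicles (each non-empty) and, for each split, find the best tour for each vehicle:
  {Larch} + {Denton, Corby, Orwell, Ridge, Fenby}: 30 + 76 = 106
  {Denton} + {Larch, Corby, Orwell, Ridge, Fenby}: 56 + 62 = 118
  {Larch, Denton} + {Corby, Orwell, Ridge, Fenby}: 56 + 62 = 118
  {Corby} + {Larch, Denton, Orwell, Ridge, Fenby}: 38 + 76 = 114
  {Larch, Corby} + {Denton, Orwell, Ridge, Fenby}: 38 + 76 = 114
  {Denton, Corby} + {Larch, Orwell, Ridge, Fenby}: 56 + 62 = 118
  … (31 splits in total)
  {Ridge} + {Larch, Denton, Corby, Orwell, Fenby}: 22 + 56 = 78  ← best
Best: vehicle 1 Alder → Ridge → Alder = 22; vehicle 2 Alder → Larch → Denton → Orwell → Corby → Fenby → Alder = 56; combined 78.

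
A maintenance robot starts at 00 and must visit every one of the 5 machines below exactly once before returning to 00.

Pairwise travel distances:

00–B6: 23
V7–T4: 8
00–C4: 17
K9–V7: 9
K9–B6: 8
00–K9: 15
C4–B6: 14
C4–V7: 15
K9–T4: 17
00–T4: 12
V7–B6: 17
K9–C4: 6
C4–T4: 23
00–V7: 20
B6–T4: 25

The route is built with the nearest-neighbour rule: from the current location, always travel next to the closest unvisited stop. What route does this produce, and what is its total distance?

Nearest-neighbour total = 72; route 00 → T4 → V7 → K9 → C4 → B6 → 00.

From 00: distances to unvisited — T4=12, K9=15, C4=17, V7=20, B6=23. Nearest is T4 (12).
From T4: distances to unvisited — V7=8, K9=17, C4=23, B6=25. Nearest is V7 (8).
From V7: distances to unvisited — K9=9, C4=15, B6=17. Nearest is K9 (9).
From K9: distances to unvisited — C4=6, B6=8. Nearest is C4 (6).
From C4: distances to unvisited — B6=14. Nearest is B6 (14).
Return B6→00: 23.
Total = 12 + 8 + 9 + 6 + 14 + 23 = 72.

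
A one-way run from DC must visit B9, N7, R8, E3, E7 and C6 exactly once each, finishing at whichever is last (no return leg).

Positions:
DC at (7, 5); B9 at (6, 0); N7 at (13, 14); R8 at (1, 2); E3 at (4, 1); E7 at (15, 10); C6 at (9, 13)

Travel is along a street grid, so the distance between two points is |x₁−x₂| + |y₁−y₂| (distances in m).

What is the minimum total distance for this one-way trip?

43 m — the minimum one-way total.

There are 6! = 720 possible orderings.
DC → B9 → N7 → R8 → E3 → E7 → C6: 6+21+24+4+20+9 = 84
DC → B9 → N7 → R8 → E3 → C6 → E7: 6+21+24+4+17+9 = 81
DC → B9 → N7 → R8 → E7 → E3 → C6: 6+21+24+22+20+17 = 110
DC → B9 → N7 → R8 → E7 → C6 → E3: 6+21+24+22+9+17 = 99
DC → B9 → N7 → R8 → C6 → E3 → E7: 6+21+24+19+17+20 = 107
DC → B9 → N7 → R8 → C6 → E7 → E3: 6+21+24+19+9+20 = 99
DC → B9 → N7 → E3 → R8 → E7 → C6: 6+21+22+4+22+9 = 84
DC → B9 → N7 → E3 → R8 → C6 → E7: 6+21+22+4+19+9 = 81
… (712 more)
DC → B9 → E3 → R8 → C6 → N7 → E7: 6+3+4+19+5+6 = 43  ← best
The minimum is 43.
One shortest path: DC → B9 → E3 → R8 → C6 → N7 → E7.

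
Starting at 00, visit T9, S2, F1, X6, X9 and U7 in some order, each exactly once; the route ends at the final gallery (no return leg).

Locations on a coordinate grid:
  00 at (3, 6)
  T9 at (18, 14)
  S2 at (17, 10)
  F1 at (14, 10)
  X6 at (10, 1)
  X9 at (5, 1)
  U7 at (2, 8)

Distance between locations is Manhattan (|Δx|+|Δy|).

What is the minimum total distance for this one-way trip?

There are 6! = 720 possible orderings.
00 - T9 - S2 - F1 - X6 - X9 - U7: 23+5+3+13+5+10 = 59
00 - T9 - S2 - F1 - X6 - U7 - X9: 23+5+3+13+15+10 = 69
00 - T9 - S2 - F1 - X9 - X6 - U7: 23+5+3+18+5+15 = 69
00 - T9 - S2 - F1 - X9 - U7 - X6: 23+5+3+18+10+15 = 74
00 - T9 - S2 - F1 - U7 - X6 - X9: 23+5+3+14+15+5 = 65
00 - T9 - S2 - F1 - U7 - X9 - X6: 23+5+3+14+10+5 = 60
00 - T9 - S2 - X6 - F1 - X9 - U7: 23+5+16+13+18+10 = 85
00 - T9 - S2 - X6 - F1 - U7 - X9: 23+5+16+13+14+10 = 81
… (712 more)
00 - U7 - X9 - X6 - F1 - S2 - T9: 3+10+5+13+3+5 = 39  ← best
The minimum is 39.
One shortest path: 00 → U7 → X9 → X6 → F1 → S2 → T9.

Shortest open route: 39.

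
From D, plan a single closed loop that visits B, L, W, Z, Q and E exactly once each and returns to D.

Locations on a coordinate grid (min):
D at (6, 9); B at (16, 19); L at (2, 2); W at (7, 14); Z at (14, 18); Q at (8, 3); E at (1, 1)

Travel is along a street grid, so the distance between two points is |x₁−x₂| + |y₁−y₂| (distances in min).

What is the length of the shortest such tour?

D - B - L - W - Z - Q - E - D: 20+31+17+11+21+9+13 = 122
D - B - L - W - Z - E - Q - D: 20+31+17+11+30+9+8 = 126
D - B - L - W - Q - Z - E - D: 20+31+17+12+21+30+13 = 144
D - B - L - W - Q - E - Z - D: 20+31+17+12+9+30+17 = 136
D - B - L - W - E - Z - Q - D: 20+31+17+19+30+21+8 = 146
D - B - L - W - E - Q - Z - D: 20+31+17+19+9+21+17 = 134
D - B - L - Z - W - Q - E - D: 20+31+28+11+12+9+13 = 124
D - B - L - Z - W - E - Q - D: 20+31+28+11+19+9+8 = 126
… (352 more)
D - L - E - Q - B - Z - W - D: 11+2+9+24+3+11+6 = 66  ← best
The minimum is 66.
One optimal route: D → L → E → Q → B → Z → W → D (or its reverse).

66 min — the shortest possible round trip.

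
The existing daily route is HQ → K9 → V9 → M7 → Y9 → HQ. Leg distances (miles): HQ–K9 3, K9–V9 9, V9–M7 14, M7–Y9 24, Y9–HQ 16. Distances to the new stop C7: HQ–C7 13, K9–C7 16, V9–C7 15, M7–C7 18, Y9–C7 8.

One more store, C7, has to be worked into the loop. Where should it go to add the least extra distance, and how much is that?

Minimum extra distance: 2 miles, inserting C7 between M7 and Y9.

Insertion cost between consecutive stops i–j is d(i,C7) + d(C7,j) − d(i,j):
  between HQ and K9: 13 + 16 − 3 = 26
  between K9 and V9: 16 + 15 − 9 = 22
  between V9 and M7: 15 + 18 − 14 = 19
  between M7 and Y9: 18 + 8 − 24 = 2
  between Y9 and HQ: 8 + 13 − 16 = 5
Cheapest insertion is between M7 and Y9, adding 2.
New total = 66 + 2 = 68.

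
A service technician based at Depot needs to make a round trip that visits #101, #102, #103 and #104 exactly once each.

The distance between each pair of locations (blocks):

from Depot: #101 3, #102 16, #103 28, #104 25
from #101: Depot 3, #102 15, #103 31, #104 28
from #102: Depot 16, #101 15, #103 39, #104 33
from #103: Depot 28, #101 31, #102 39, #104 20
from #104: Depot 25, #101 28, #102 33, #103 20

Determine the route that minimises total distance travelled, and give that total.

Shortest round trip = 99 blocks.

Depot → #101 → #102 → #103 → #104 → Depot: 3+15+39+20+25 = 102
Depot → #101 → #102 → #104 → #103 → Depot: 3+15+33+20+28 = 99
Depot → #101 → #103 → #102 → #104 → Depot: 3+31+39+33+25 = 131
Depot → #101 → #103 → #104 → #102 → Depot: 3+31+20+33+16 = 103
Depot → #101 → #104 → #102 → #103 → Depot: 3+28+33+39+28 = 131
Depot → #101 → #104 → #103 → #102 → Depot: 3+28+20+39+16 = 106
Depot → #102 → #101 → #103 → #104 → Depot: 16+15+31+20+25 = 107
Depot → #102 → #101 → #104 → #103 → Depot: 16+15+28+20+28 = 107
Depot → #102 → #103 → #101 → #104 → Depot: 16+39+31+28+25 = 139
Depot → #102 → #104 → #101 → #103 → Depot: 16+33+28+31+28 = 136
Depot → #103 → #101 → #102 → #104 → Depot: 28+31+15+33+25 = 132
Depot → #103 → #102 → #101 → #104 → Depot: 28+39+15+28+25 = 135
The minimum is 99.
One optimal route: Depot → #101 → #102 → #104 → #103 → Depot (or its reverse).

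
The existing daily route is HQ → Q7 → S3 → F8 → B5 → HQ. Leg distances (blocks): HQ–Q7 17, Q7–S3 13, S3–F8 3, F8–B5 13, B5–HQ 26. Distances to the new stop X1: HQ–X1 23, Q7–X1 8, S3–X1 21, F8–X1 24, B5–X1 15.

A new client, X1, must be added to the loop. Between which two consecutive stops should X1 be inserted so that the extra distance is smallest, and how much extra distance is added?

+12 blocks — insert X1 between B5 and HQ.

Insertion cost between consecutive stops i–j is d(i,X1) + d(X1,j) − d(i,j):
  between HQ and Q7: 23 + 8 − 17 = 14
  between Q7 and S3: 8 + 21 − 13 = 16
  between S3 and F8: 21 + 24 − 3 = 42
  between F8 and B5: 24 + 15 − 13 = 26
  between B5 and HQ: 15 + 23 − 26 = 12
Cheapest insertion is between B5 and HQ, adding 12.
New total = 72 + 12 = 84.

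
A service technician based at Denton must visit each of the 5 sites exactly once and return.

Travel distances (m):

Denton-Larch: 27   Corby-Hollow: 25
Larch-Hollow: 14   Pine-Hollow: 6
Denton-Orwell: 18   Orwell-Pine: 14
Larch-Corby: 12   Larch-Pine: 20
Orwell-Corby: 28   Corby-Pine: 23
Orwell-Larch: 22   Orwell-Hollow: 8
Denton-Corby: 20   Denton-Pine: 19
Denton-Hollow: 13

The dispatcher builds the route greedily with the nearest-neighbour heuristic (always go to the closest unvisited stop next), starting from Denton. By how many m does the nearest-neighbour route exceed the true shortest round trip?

From Denton: Hollow=13, Orwell=18, Pine=19, Corby=20, Larch=27 → choose Hollow (13).
From Hollow: Pine=6, Orwell=8, Larch=14, Corby=25 → choose Pine (6).
From Pine: Orwell=14, Larch=20, Corby=23 → choose Orwell (14).
From Orwell: Larch=22, Corby=28 → choose Larch (22).
From Larch: Corby=12 → choose Corby (12).
NN route Denton → Hollow → Pine → Orwell → Larch → Corby → Denton costs 87.
Optimal: Denton → Orwell → Pine → Hollow → Larch → Corby → Denton costs 84 (by enumerating all 60 distinct tours).
Excess = 87 − 84 = 3.

Excess over optimum: 3 m.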